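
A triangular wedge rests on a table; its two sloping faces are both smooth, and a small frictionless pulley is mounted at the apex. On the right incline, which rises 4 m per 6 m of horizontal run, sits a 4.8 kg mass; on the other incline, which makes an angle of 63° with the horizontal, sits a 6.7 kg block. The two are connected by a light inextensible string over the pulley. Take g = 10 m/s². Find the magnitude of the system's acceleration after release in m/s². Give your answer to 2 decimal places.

Resolve each weight along its own incline: the 4.8 kg mass has component 4.8 × 10 × sin 33.69° = 26.626 N down its slope, and the 6.7 kg mass has 6.7 × 10 × sin 63° = 59.697 N down its slope.
The 6.7 kg side's 59.697 N exceeds the other side's 26.626 N, so that mass slides down and the 4.8 kg mass slides up. Taking that direction as positive, Newton's second law for the whole system gives 59.697 − 26.626 = (4.8 + 6.7) a, so a = 33.071 / 11.5 = 2.8757 m/s².

2.88 m/s²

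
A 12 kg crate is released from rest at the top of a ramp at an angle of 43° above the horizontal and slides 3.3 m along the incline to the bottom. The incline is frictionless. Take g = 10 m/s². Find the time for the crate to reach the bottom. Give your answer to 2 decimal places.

0.98 s

The weight component along the incline is mg sin 43° = 81.840 N and the normal force is N = mg cos 43° = 87.762 N.
With no friction, a = g sin 43° = 6.8200 m/s².
Starting from rest, L = ½at², so t = √(2L/a) = √(2 × 3.3 / 6.8200) = 0.9837 s.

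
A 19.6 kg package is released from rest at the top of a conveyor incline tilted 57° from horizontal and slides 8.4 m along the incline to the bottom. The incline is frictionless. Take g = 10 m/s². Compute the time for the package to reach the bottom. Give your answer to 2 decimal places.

The weight component along the incline is mg sin 57° = 164.379 N and the normal force is N = mg cos 57° = 106.749 N.
With no friction, a = g sin 57° = 8.3867 m/s².
Starting from rest, L = ½at², so t = √(2L/a) = √(2 × 8.4 / 8.3867) = 1.4153 s.

1.42 s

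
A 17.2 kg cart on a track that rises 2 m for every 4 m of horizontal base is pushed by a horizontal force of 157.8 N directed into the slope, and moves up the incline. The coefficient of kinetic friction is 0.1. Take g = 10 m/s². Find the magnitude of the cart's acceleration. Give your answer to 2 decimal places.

2.43 m/s²

The horizontal push has components F cos 26.57° = 157.8 × 0.8944 = 141.136 N up the incline and F sin 26.57° = 157.8 × 0.4472 = 70.568 N pressing into the surface.
The normal force is therefore N = mg cos 26.57° + F sin 26.57° = 153.837 + 70.568 = 224.405 N, and kinetic friction down the slope is μN = 0.1 × 224.405 = 22.441 N.
Along the incline: F cos 26.57° − mg sin 26.57° − μN = ma, so 141.136 − 76.918 − 22.441 = 17.2 a, giving a = 2.4289 m/s².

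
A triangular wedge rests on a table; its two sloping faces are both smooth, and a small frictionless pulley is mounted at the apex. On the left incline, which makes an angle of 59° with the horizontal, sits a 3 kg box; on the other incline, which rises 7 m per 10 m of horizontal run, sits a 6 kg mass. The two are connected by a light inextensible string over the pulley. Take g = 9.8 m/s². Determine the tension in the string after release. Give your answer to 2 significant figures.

Resolve each weight along its own incline: the 3 kg mass has component 3 × 9.8 × sin 59° = 25.201 N down its slope, and the 6 kg mass has 6 × 9.8 × sin 34.99° = 33.720 N down its slope.
The 6 kg side's 33.720 N exceeds the other side's 25.201 N, so that mass slides down and the 3 kg mass slides up. Taking that direction as positive, Newton's second law for the whole system gives 33.720 − 25.201 = (3 + 6) a, so a = 8.519 / 9 = 0.9466 m/s².
For the 3 kg mass (up-slope positive): T − 25.201 = 3 × 0.9466, so T = 28.041 N.

28 N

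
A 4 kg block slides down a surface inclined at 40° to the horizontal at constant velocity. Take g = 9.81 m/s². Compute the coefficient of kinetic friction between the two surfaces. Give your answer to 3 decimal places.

At constant velocity the net force along the incline is zero: mg sin 40° = μ mg cos 40°.
So μ = tan 40° = 0.6428 / 0.7660 = 0.8392.

0.839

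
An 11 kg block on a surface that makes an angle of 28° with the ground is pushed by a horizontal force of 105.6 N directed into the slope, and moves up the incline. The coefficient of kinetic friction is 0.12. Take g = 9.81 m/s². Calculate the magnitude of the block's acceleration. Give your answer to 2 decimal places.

The horizontal push has components F cos 28° = 105.6 × 0.8829 = 93.234 N up the incline and F sin 28° = 105.6 × 0.4695 = 49.579 N pressing into the surface.
The normal force is therefore N = mg cos 28° + F sin 28° = 95.274 + 49.579 = 144.853 N, and kinetic friction down the slope is μN = 0.12 × 144.853 = 17.382 N.
Along the incline: F cos 28° − mg sin 28° − μN = ma, so 93.234 − 50.664 − 17.382 = 11 a, giving a = 2.2898 m/s².

2.29 m/s²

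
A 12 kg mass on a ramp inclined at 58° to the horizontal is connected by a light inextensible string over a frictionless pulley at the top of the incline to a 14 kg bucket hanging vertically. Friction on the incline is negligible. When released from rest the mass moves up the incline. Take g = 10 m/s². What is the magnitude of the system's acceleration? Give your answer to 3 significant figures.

For the mass on the incline: the weight component along the slope is m₁g sin 58° = 12 × 10 × 0.8480 = 101.760 N and the normal force is N = m₁g cos 58° = 63.590 N.
Newton's second law for the mass (up-slope positive): T − 101.760 = 12 a. For the hanging bucket (downward positive): 14 × 10 − T = 14 a.
Adding the two equations eliminates T: 38.240 = 26 a, so a = 1.4708 m/s².

1.47 m/s²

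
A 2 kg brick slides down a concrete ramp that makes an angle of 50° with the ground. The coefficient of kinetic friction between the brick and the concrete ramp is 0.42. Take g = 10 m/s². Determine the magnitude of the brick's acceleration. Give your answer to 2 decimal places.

Resolving the weight along the incline: the component pulling the brick down the slope is mg sin 50° = 2 × 10 × 0.7660 = 15.320 N, and the normal force is N = mg cos 50° = 2 × 10 × 0.6428 = 12.856 N.
Kinetic friction acts up the slope with magnitude f = μN = 0.42 × 12.856 = 5.400 N.
Net force along the incline is 15.320 − 5.400 = 9.920 N, so a = 9.920 / 2 = 4.9600 m/s².

4.96 m/s²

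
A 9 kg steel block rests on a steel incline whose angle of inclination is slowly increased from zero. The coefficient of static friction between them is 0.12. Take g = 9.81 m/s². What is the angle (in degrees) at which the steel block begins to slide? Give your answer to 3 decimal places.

6.843°

At the threshold of sliding, static friction is at its maximum μ_s N and exactly balances the weight component along the incline: mg sin θ = μ_s mg cos θ.
Hence tan θ = μ_s = 0.12, so θ = arctan(0.12) = 6.8428°.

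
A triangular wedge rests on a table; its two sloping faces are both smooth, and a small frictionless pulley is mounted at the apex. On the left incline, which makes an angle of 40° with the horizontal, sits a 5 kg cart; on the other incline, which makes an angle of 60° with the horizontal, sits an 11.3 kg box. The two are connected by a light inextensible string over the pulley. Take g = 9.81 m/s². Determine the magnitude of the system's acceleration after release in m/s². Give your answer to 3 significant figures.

Resolve each weight along its own incline: the 5 kg mass has component 5 × 9.81 × sin 40° = 31.529 N down its slope, and the 11.3 kg mass has 11.3 × 9.81 × sin 60° = 96.002 N down its slope.
The 11.3 kg side's 96.002 N exceeds the other side's 31.529 N, so that mass slides down and the 5 kg mass slides up. Taking that direction as positive, Newton's second law for the whole system gives 96.002 − 31.529 = (5 + 11.3) a, so a = 64.473 / 16.3 = 3.9554 m/s².

3.96 m/s²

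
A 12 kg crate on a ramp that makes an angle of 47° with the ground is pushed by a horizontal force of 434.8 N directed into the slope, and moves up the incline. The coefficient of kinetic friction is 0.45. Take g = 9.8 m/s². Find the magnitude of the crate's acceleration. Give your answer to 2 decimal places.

The horizontal push has components F cos 47° = 434.8 × 0.6820 = 296.534 N up the incline and F sin 47° = 434.8 × 0.7314 = 318.013 N pressing into the surface.
The normal force is therefore N = mg cos 47° + F sin 47° = 80.203 + 318.013 = 398.216 N, and kinetic friction down the slope is μN = 0.45 × 398.216 = 179.197 N.
Along the incline: F cos 47° − mg sin 47° − μN = ma, so 296.534 − 86.013 − 179.197 = 12 a, giving a = 2.6103 m/s².

2.61 m/s²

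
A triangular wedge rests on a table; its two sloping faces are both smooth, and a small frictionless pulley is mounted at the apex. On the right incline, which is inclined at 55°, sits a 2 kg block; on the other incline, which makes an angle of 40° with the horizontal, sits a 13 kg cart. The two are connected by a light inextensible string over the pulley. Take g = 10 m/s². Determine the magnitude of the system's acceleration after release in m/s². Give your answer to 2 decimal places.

Resolve each weight along its own incline: the 2 kg mass has component 2 × 10 × sin 55° = 16.383 N down its slope, and the 13 kg mass has 13 × 10 × sin 40° = 83.562 N down its slope.
The 13 kg side's 83.562 N exceeds the other side's 16.383 N, so that mass slides down and the 2 kg mass slides up. Taking that direction as positive, Newton's second law for the whole system gives 83.562 − 16.383 = (2 + 13) a, so a = 67.179 / 15 = 4.4786 m/s².

4.48 m/s²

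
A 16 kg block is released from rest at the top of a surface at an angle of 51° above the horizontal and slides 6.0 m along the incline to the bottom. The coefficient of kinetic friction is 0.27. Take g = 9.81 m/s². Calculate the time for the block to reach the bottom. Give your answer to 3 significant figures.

The weight component along the incline is mg sin 51° = 121.981 N and the normal force is N = mg cos 51° = 98.778 N.
Friction up the slope is f = μN = 0.27 × 98.778 = 26.670 N, so the net downslope force is 121.981 − 26.670 = 95.311 N and a = 95.311 / 16 = 5.9569 m/s².
Starting from rest, L = ½at², so t = √(2L/a) = √(2 × 6.0 / 5.9569) = 1.4193 s.

1.42 s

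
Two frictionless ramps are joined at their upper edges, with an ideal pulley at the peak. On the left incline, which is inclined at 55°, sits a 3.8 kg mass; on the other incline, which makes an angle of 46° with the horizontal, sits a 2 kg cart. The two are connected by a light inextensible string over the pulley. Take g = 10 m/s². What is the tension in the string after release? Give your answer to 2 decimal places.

20.16 N

Resolve each weight along its own incline: the 3.8 kg mass has component 3.8 × 10 × sin 55° = 31.128 N down its slope, and the 2 kg mass has 2 × 10 × sin 46° = 14.387 N down its slope.
The 3.8 kg side's 31.128 N exceeds the other side's 14.387 N, so that mass slides down and the 2 kg mass slides up. Taking that direction as positive, Newton's second law for the whole system gives 31.128 − 14.387 = (3.8 + 2) a, so a = 16.741 / 5.8 = 2.8864 m/s².
For the 2 kg mass (up-slope positive): T − 14.387 = 2 × 2.8864, so T = 20.160 N.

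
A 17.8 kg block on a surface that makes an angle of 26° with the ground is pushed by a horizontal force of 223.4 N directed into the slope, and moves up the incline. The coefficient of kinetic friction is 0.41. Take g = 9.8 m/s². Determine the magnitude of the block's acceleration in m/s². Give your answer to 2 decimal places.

The horizontal push has components F cos 26° = 223.4 × 0.8988 = 200.792 N up the incline and F sin 26° = 223.4 × 0.4384 = 97.939 N pressing into the surface.
The normal force is therefore N = mg cos 26° + F sin 26° = 156.787 + 97.939 = 254.726 N, and kinetic friction down the slope is μN = 0.41 × 254.726 = 104.438 N.
Along the incline: F cos 26° − mg sin 26° − μN = ma, so 200.792 − 76.474 − 104.438 = 17.8 a, giving a = 1.1169 m/s².

1.12 m/s²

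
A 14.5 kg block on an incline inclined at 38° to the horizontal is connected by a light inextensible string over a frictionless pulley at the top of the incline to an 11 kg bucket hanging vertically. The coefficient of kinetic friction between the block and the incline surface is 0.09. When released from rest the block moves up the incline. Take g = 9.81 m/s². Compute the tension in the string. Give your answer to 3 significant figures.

103 N

For the block on the incline: the weight component along the slope is m₁g sin 38° = 14.5 × 9.81 × 0.6157 = 87.580 N and the normal force is N = m₁g cos 38° = 112.091 N.
Kinetic friction opposes the block's motion up the incline: f = μN = 0.09 × 112.091 = 10.088 N acting down the slope.
Newton's second law for the block (up-slope positive): T − 87.580 − 10.088 = 14.5 a. For the hanging bucket (downward positive): 11 × 9.81 − T = 11 a.
Adding the two equations eliminates T: 10.242 = 25.5 a, so a = 0.4016 m/s².
Then from the hanging bucket's equation, T = 11 × (9.81 − 0.4016) = 103.492 N.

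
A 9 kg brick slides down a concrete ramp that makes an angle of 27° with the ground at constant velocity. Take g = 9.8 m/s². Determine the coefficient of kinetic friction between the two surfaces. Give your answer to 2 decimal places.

At constant velocity the net force along the incline is zero: mg sin 27° = μ mg cos 27°.
So μ = tan 27° = 0.4540 / 0.8910 = 0.5095.

0.51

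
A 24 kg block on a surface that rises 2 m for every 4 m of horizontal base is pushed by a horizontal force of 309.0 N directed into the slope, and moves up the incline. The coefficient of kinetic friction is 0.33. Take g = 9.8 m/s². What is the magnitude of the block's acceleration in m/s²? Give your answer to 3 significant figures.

2.34 m/s²

The horizontal push has components F cos 26.57° = 309.0 × 0.8944 = 276.370 N up the incline and F sin 26.57° = 309.0 × 0.4472 = 138.185 N pressing into the surface.
The normal force is therefore N = mg cos 26.57° + F sin 26.57° = 210.363 + 138.185 = 348.548 N, and kinetic friction down the slope is μN = 0.33 × 348.548 = 115.021 N.
Along the incline: F cos 26.57° − mg sin 26.57° − μN = ma, so 276.370 − 105.181 − 115.021 = 24 a, giving a = 2.3403 m/s².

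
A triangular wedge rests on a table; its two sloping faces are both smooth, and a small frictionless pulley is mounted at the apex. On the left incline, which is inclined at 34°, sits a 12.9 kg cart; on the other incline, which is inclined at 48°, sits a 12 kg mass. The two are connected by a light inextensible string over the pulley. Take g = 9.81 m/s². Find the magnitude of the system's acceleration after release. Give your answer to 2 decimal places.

0.67 m/s²

Resolve each weight along its own incline: the 12.9 kg mass has component 12.9 × 9.81 × sin 34° = 70.765 N down its slope, and the 12 kg mass has 12 × 9.81 × sin 48° = 87.483 N down its slope.
The 12 kg side's 87.483 N exceeds the other side's 70.765 N, so that mass slides down and the 12.9 kg mass slides up. Taking that direction as positive, Newton's second law for the whole system gives 87.483 − 70.765 = (12.9 + 12) a, so a = 16.718 / 24.9 = 0.6714 m/s².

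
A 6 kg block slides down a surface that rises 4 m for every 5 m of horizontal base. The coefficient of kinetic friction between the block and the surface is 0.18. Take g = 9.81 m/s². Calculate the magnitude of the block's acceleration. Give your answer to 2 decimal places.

Resolving the weight along the incline: the component pulling the block down the slope is mg sin 38.66° = 6 × 9.81 × 0.6247 = 36.770 N, and the normal force is N = mg cos 38.66° = 6 × 9.81 × 0.7809 = 45.964 N.
Kinetic friction acts up the slope with magnitude f = μN = 0.18 × 45.964 = 8.274 N.
Net force along the incline is 36.770 − 8.274 = 28.496 N, so a = 28.496 / 6 = 4.7493 m/s².

4.75 m/s²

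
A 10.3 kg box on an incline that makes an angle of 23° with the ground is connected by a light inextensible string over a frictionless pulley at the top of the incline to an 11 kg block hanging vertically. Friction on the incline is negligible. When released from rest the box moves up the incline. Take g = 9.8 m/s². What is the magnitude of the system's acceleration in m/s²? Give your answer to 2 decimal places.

For the box on the incline: the weight component along the slope is m₁g sin 23° = 10.3 × 9.8 × 0.3907 = 39.437 N and the normal force is N = m₁g cos 23° = 92.916 N.
Newton's second law for the box (up-slope positive): T − 39.437 = 10.3 a. For the hanging block (downward positive): 11 × 9.8 − T = 11 a.
Adding the two equations eliminates T: 68.363 = 21.3 a, so a = 3.2095 m/s².

3.21 m/s²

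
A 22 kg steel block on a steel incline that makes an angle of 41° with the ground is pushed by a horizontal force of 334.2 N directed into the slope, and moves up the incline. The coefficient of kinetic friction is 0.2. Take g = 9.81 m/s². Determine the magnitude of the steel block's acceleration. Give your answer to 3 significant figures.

1.55 m/s²

The horizontal push has components F cos 41° = 334.2 × 0.7547 = 252.221 N up the incline and F sin 41° = 334.2 × 0.6561 = 219.269 N pressing into the surface.
The normal force is therefore N = mg cos 41° + F sin 41° = 162.879 + 219.269 = 382.148 N, and kinetic friction down the slope is μN = 0.2 × 382.148 = 76.430 N.
Along the incline: F cos 41° − mg sin 41° − μN = ma, so 252.221 − 141.600 − 76.430 = 22 a, giving a = 1.5541 m/s².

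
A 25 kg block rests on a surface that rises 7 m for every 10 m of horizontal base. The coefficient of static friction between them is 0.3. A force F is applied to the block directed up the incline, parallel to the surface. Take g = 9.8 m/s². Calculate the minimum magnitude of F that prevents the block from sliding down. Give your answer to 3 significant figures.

80.3 N

The normal force is N = mg cos 34.99° = 200.712 N. With F at its minimum the block is on the verge of sliding down, so static friction is at its maximum μ_s N = 0.3 × 200.712 = 60.214 N and acts up the slope.
Equilibrium along the incline: F + μ_s N = mg sin 34.99°, so F = 140.498 − 60.214 = 80.284 N.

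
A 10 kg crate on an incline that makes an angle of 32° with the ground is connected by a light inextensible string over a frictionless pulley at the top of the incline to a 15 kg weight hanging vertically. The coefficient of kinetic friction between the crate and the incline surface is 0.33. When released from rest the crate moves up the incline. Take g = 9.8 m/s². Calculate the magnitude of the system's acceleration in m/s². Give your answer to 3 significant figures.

For the crate on the incline: the weight component along the slope is m₁g sin 32° = 10 × 9.8 × 0.5299 = 51.930 N and the normal force is N = m₁g cos 32° = 83.109 N.
Kinetic friction opposes the crate's motion up the incline: f = μN = 0.33 × 83.109 = 27.426 N acting down the slope.
Newton's second law for the crate (up-slope positive): T − 51.930 − 27.426 = 10 a. For the hanging weight (downward positive): 15 × 9.8 − T = 15 a.
Adding the two equations eliminates T: 67.644 = 25 a, so a = 2.7058 m/s².

2.71 m/s²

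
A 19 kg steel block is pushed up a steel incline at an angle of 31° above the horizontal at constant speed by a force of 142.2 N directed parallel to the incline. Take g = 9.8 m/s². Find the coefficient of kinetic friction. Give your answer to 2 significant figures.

0.29

At constant speed ΣF = 0 along the incline. The applied 142.2 N acts up the slope; the weight component mg sin 31° = 95.900 N and kinetic friction μN both act down the slope.
So 142.2 = 95.900 + μ × 159.605, giving μ = (142.2 − 95.900) / 159.605 = 0.2901.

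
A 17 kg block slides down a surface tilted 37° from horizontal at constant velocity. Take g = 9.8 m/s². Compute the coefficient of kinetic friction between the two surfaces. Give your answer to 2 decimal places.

At constant velocity the net force along the incline is zero: mg sin 37° = μ mg cos 37°.
So μ = tan 37° = 0.6018 / 0.7986 = 0.7536.

0.75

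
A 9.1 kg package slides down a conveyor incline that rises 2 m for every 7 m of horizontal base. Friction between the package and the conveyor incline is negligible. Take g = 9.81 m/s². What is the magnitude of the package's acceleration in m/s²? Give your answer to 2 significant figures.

Resolving the weight along the incline: the component pulling the package down the slope is mg sin 15.95° = 9.1 × 9.81 × 0.2747 = 24.523 N, and the normal force is N = mg cos 15.95° = 9.1 × 9.81 × 0.9615 = 85.834 N.
With no friction the net force along the incline is 24.523 N, so a = g sin 15.95° = 24.523 / 9.1 = 2.6948 m/s².

2.7 m/s²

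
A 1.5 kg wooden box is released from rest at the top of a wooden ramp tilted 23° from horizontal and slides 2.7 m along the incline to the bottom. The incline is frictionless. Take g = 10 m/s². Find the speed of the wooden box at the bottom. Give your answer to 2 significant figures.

4.6 m/s

The weight component along the incline is mg sin 23° = 5.861 N and the normal force is N = mg cos 23° = 13.808 N.
With no friction, a = g sin 23° = 3.9073 m/s².
Starting from rest over a distance of 2.7 m, v² = 2aL = 2 × 3.9073 × 2.7 = 21.0994, so v = 4.5934 m/s.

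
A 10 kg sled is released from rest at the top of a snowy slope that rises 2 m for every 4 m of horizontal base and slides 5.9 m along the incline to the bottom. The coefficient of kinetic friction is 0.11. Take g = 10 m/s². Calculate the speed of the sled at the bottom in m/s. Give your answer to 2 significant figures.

6.4 m/s

The weight component along the incline is mg sin 26.57° = 44.721 N and the normal force is N = mg cos 26.57° = 89.443 N.
Friction up the slope is f = μN = 0.11 × 89.443 = 9.839 N, so the net downslope force is 44.721 − 9.839 = 34.882 N and a = 34.882 / 10 = 3.4882 m/s².
Starting from rest over a distance of 5.9 m, v² = 2aL = 2 × 3.4882 × 5.9 = 41.1608, so v = 6.4157 m/s.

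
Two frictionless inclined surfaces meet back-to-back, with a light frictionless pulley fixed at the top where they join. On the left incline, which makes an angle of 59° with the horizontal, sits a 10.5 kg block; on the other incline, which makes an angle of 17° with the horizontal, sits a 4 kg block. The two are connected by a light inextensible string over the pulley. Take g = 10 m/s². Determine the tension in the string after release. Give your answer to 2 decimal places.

33.30 N

Resolve each weight along its own incline: the 10.5 kg mass has component 10.5 × 10 × sin 59° = 90.003 N down its slope, and the 4 kg mass has 4 × 10 × sin 17° = 11.695 N down its slope.
The 10.5 kg side's 90.003 N exceeds the other side's 11.695 N, so that mass slides down and the 4 kg mass slides up. Taking that direction as positive, Newton's second law for the whole system gives 90.003 − 11.695 = (10.5 + 4) a, so a = 78.308 / 14.5 = 5.4006 m/s².
For the 4 kg mass (up-slope positive): T − 11.695 = 4 × 5.4006, so T = 33.297 N.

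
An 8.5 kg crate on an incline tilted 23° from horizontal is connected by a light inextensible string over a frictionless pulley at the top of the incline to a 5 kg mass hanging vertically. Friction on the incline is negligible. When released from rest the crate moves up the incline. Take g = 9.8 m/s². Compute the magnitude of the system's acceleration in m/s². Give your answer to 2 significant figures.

For the crate on the incline: the weight component along the slope is m₁g sin 23° = 8.5 × 9.8 × 0.3907 = 32.545 N and the normal force is N = m₁g cos 23° = 76.678 N.
Newton's second law for the crate (up-slope positive): T − 32.545 = 8.5 a. For the hanging mass (downward positive): 5 × 9.8 − T = 5 a.
Adding the two equations eliminates T: 16.455 = 13.5 a, so a = 1.2189 m/s².

1.2 m/s²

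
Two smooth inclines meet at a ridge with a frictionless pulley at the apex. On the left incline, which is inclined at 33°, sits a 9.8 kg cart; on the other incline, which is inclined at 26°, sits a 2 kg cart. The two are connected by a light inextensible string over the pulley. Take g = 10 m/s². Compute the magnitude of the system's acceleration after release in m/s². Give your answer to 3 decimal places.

Resolve each weight along its own incline: the 9.8 kg mass has component 9.8 × 10 × sin 33° = 53.375 N down its slope, and the 2 kg mass has 2 × 10 × sin 26° = 8.767 N down its slope.
The 9.8 kg side's 53.375 N exceeds the other side's 8.767 N, so that mass slides down and the 2 kg mass slides up. Taking that direction as positive, Newton's second law for the whole system gives 53.375 − 8.767 = (9.8 + 2) a, so a = 44.608 / 11.8 = 3.7803 m/s².

3.780 m/s²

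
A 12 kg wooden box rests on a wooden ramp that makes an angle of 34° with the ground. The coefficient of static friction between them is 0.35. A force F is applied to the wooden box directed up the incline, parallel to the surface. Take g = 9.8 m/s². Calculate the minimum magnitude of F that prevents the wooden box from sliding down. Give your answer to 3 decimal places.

The normal force is N = mg cos 34° = 97.495 N. With F at its minimum the wooden box is on the verge of sliding down, so static friction is at its maximum μ_s N = 0.35 × 97.495 = 34.123 N and acts up the slope.
Equilibrium along the incline: F + μ_s N = mg sin 34°, so F = 65.761 − 34.123 = 31.638 N.

31.638 N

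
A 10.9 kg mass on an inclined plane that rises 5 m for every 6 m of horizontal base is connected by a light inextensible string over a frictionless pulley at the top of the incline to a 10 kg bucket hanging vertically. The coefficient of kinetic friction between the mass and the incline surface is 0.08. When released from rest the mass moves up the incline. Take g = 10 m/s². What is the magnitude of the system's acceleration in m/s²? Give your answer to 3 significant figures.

1.13 m/s²

For the mass on the incline: the weight component along the slope is m₁g sin 39.81° = 10.9 × 10 × 0.6402 = 69.782 N and the normal force is N = m₁g cos 39.81° = 83.736 N.
Kinetic friction opposes the mass's motion up the incline: f = μN = 0.08 × 83.736 = 6.699 N acting down the slope.
Newton's second law for the mass (up-slope positive): T − 69.782 − 6.699 = 10.9 a. For the hanging bucket (downward positive): 10 × 10 − T = 10 a.
Adding the two equations eliminates T: 23.519 = 20.9 a, so a = 1.1253 m/s².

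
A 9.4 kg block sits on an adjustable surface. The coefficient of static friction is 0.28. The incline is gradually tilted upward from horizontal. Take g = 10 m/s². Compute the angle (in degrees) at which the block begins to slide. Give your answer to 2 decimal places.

At the threshold of sliding, static friction is at its maximum μ_s N and exactly balances the weight component along the incline: mg sin θ = μ_s mg cos θ.
Hence tan θ = μ_s = 0.28, so θ = arctan(0.28) = 15.6422°.

15.64°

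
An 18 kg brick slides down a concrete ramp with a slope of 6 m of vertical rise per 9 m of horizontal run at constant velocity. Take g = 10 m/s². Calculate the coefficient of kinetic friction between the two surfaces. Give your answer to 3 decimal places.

At constant velocity the net force along the incline is zero: mg sin 33.69° = μ mg cos 33.69°.
So μ = tan 33.69° = 0.5547 / 0.8321 = 0.6666.

0.667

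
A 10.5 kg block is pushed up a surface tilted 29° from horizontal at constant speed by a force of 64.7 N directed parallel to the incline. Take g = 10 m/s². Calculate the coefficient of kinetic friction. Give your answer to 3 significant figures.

0.150

At constant speed ΣF = 0 along the incline. The applied 64.7 N acts up the slope; the weight component mg sin 29° = 50.905 N and kinetic friction μN both act down the slope.
So 64.7 = 50.905 + μ × 91.835, giving μ = (64.7 − 50.905) / 91.835 = 0.1502.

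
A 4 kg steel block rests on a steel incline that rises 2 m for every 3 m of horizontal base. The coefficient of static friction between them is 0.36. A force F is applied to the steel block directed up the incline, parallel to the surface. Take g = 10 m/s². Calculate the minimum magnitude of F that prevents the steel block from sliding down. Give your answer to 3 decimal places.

10.206 N

The normal force is N = mg cos 33.69° = 33.282 N. With F at its minimum the steel block is on the verge of sliding down, so static friction is at its maximum μ_s N = 0.36 × 33.282 = 11.982 N and acts up the slope.
Equilibrium along the incline: F + μ_s N = mg sin 33.69°, so F = 22.188 − 11.982 = 10.206 N.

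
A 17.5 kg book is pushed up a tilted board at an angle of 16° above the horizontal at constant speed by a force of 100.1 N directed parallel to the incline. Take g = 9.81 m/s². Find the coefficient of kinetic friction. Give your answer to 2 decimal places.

0.32

At constant speed ΣF = 0 along the incline. The applied 100.1 N acts up the slope; the weight component mg sin 16° = 47.320 N and kinetic friction μN both act down the slope.
So 100.1 = 47.320 + μ × 165.025, giving μ = (100.1 − 47.320) / 165.025 = 0.3198.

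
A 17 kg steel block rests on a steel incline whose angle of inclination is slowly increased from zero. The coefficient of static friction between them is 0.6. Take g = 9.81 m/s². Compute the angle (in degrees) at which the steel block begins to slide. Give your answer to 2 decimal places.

At the threshold of sliding, static friction is at its maximum μ_s N and exactly balances the weight component along the incline: mg sin θ = μ_s mg cos θ.
Hence tan θ = μ_s = 0.6, so θ = arctan(0.6) = 30.9638°.

30.96°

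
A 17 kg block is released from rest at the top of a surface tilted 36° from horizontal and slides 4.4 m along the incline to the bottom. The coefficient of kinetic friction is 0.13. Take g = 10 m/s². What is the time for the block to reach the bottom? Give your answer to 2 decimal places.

The weight component along the incline is mg sin 36° = 99.923 N and the normal force is N = mg cos 36° = 137.533 N.
Friction up the slope is f = μN = 0.13 × 137.533 = 17.879 N, so the net downslope force is 99.923 − 17.879 = 82.044 N and a = 82.044 / 17 = 4.8261 m/s².
Starting from rest, L = ½at², so t = √(2L/a) = √(2 × 4.4 / 4.8261) = 1.3503 s.

1.35 s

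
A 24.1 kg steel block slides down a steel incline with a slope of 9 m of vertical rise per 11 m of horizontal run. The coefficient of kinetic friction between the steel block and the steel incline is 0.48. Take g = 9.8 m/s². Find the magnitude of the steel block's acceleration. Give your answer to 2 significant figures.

2.6 m/s²

Resolving the weight along the incline: the component pulling the steel block down the slope is mg sin 39.29° = 24.1 × 9.8 × 0.6332 = 149.549 N, and the normal force is N = mg cos 39.29° = 24.1 × 9.8 × 0.7740 = 182.803 N.
Kinetic friction acts up the slope with magnitude f = μN = 0.48 × 182.803 = 87.745 N.
Net force along the incline is 149.549 − 87.745 = 61.804 N, so a = 61.804 / 24.1 = 2.5645 m/s².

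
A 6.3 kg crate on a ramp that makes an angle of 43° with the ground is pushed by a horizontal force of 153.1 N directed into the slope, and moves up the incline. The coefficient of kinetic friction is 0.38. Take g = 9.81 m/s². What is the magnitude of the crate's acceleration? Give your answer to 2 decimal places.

The horizontal push has components F cos 43° = 153.1 × 0.7314 = 111.977 N up the incline and F sin 43° = 153.1 × 0.6820 = 104.414 N pressing into the surface.
The normal force is therefore N = mg cos 43° + F sin 43° = 45.203 + 104.414 = 149.617 N, and kinetic friction down the slope is μN = 0.38 × 149.617 = 56.854 N.
Along the incline: F cos 43° − mg sin 43° − μN = ma, so 111.977 − 42.150 − 56.854 = 6.3 a, giving a = 2.0592 m/s².

2.06 m/s²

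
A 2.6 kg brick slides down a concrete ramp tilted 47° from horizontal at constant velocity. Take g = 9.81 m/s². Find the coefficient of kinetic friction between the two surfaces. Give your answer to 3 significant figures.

At constant velocity the net force along the incline is zero: mg sin 47° = μ mg cos 47°.
So μ = tan 47° = 0.7314 / 0.6820 = 1.0724.

1.07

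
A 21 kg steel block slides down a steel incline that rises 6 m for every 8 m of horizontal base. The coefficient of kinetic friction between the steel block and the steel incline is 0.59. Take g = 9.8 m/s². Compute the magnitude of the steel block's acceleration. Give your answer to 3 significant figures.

Resolving the weight along the incline: the component pulling the steel block down the slope is mg sin 36.87° = 21 × 9.8 × 0.6000 = 123.480 N, and the normal force is N = mg cos 36.87° = 21 × 9.8 × 0.8000 = 164.640 N.
Kinetic friction acts up the slope with magnitude f = μN = 0.59 × 164.640 = 97.138 N.
Net force along the incline is 123.480 − 97.138 = 26.342 N, so a = 26.342 / 21 = 1.2544 m/s².

1.25 m/s²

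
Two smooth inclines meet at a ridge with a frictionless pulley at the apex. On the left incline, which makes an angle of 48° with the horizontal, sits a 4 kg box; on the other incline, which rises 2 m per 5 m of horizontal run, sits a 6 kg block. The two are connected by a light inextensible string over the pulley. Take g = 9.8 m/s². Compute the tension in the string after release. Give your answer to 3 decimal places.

26.214 N

Resolve each weight along its own incline: the 4 kg mass has component 4 × 9.8 × sin 48° = 29.131 N down its slope, and the 6 kg mass has 6 × 9.8 × sin 21.80° = 21.838 N down its slope.
The 4 kg side's 29.131 N exceeds the other side's 21.838 N, so that mass slides down and the 6 kg mass slides up. Taking that direction as positive, Newton's second law for the whole system gives 29.131 − 21.838 = (4 + 6) a, so a = 7.293 / 10 = 0.7293 m/s².
For the 6 kg mass (up-slope positive): T − 21.838 = 6 × 0.7293, so T = 26.214 N.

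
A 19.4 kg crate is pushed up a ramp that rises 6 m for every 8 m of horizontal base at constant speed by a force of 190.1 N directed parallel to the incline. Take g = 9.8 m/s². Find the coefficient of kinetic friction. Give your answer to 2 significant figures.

At constant speed ΣF = 0 along the incline. The applied 190.1 N acts up the slope; the weight component mg sin 36.87° = 114.072 N and kinetic friction μN both act down the slope.
So 190.1 = 114.072 + μ × 152.096, giving μ = (190.1 − 114.072) / 152.096 = 0.4999.

0.50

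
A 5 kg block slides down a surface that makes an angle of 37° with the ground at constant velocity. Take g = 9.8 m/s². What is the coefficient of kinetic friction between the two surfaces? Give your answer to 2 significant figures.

0.75

At constant velocity the net force along the incline is zero: mg sin 37° = μ mg cos 37°.
So μ = tan 37° = 0.6018 / 0.7986 = 0.7536.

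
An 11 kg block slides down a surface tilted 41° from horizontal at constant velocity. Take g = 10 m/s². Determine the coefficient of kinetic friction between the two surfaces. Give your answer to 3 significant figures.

0.869

At constant velocity the net force along the incline is zero: mg sin 41° = μ mg cos 41°.
So μ = tan 41° = 0.6561 / 0.7547 = 0.8694.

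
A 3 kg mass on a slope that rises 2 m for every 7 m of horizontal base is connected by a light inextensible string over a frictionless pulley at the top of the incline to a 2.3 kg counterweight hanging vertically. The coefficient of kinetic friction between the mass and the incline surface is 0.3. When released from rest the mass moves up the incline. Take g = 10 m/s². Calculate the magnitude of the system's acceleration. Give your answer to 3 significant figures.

1.15 m/s²

For the mass on the incline: the weight component along the slope is m₁g sin 15.95° = 3 × 10 × 0.2747 = 8.241 N and the normal force is N = m₁g cos 15.95° = 28.846 N.
Kinetic friction opposes the mass's motion up the incline: f = μN = 0.3 × 28.846 = 8.654 N acting down the slope.
Newton's second law for the mass (up-slope positive): T − 8.241 − 8.654 = 3 a. For the hanging counterweight (downward positive): 2.3 × 10 − T = 2.3 a.
Adding the two equations eliminates T: 6.105 = 5.3 a, so a = 1.1519 m/s².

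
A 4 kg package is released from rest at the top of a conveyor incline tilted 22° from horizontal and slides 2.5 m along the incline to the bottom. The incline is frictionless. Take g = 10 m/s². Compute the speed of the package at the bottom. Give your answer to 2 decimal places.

The weight component along the incline is mg sin 22° = 14.984 N and the normal force is N = mg cos 22° = 37.087 N.
With no friction, a = g sin 22° = 3.7461 m/s².
Starting from rest over a distance of 2.5 m, v² = 2aL = 2 × 3.7461 × 2.5 = 18.7305, so v = 4.3279 m/s.

4.33 m/s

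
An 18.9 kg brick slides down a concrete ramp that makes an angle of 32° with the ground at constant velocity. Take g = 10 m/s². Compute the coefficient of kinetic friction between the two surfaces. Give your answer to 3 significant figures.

At constant velocity the net force along the incline is zero: mg sin 32° = μ mg cos 32°.
So μ = tan 32° = 0.5299 / 0.8480 = 0.6249.

0.625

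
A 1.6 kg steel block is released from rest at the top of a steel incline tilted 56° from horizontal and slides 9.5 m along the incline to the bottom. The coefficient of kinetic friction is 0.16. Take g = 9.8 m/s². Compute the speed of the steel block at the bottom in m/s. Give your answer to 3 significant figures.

11.7 m/s

The weight component along the incline is mg sin 56° = 12.999 N and the normal force is N = mg cos 56° = 8.768 N.
Friction up the slope is f = μN = 0.16 × 8.768 = 1.403 N, so the net downslope force is 12.999 − 1.403 = 11.596 N and a = 11.596 / 1.6 = 7.2475 m/s².
Starting from rest over a distance of 9.5 m, v² = 2aL = 2 × 7.2475 × 9.5 = 137.7025, so v = 11.7347 m/s.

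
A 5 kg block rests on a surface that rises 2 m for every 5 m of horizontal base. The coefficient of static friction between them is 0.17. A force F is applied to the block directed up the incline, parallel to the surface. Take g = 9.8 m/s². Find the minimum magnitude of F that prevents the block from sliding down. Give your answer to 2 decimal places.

10.46 N

The normal force is N = mg cos 21.80° = 45.495 N. With F at its minimum the block is on the verge of sliding down, so static friction is at its maximum μ_s N = 0.17 × 45.495 = 7.734 N and acts up the slope.
Equilibrium along the incline: F + μ_s N = mg sin 21.80°, so F = 18.198 − 7.734 = 10.464 N.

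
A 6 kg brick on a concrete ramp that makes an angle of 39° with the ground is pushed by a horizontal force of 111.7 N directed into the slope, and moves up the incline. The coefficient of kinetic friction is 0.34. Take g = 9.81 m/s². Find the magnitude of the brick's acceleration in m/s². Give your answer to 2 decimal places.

1.72 m/s²

The horizontal push has components F cos 39° = 111.7 × 0.7771 = 86.802 N up the incline and F sin 39° = 111.7 × 0.6293 = 70.293 N pressing into the surface.
The normal force is therefore N = mg cos 39° + F sin 39° = 45.740 + 70.293 = 116.033 N, and kinetic friction down the slope is μN = 0.34 × 116.033 = 39.451 N.
Along the incline: F cos 39° − mg sin 39° − μN = ma, so 86.802 − 37.041 − 39.451 = 6 a, giving a = 1.7183 m/s².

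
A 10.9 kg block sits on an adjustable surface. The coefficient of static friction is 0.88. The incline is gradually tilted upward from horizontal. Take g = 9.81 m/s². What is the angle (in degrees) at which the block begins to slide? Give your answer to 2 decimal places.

At the threshold of sliding, static friction is at its maximum μ_s N and exactly balances the weight component along the incline: mg sin θ = μ_s mg cos θ.
Hence tan θ = μ_s = 0.88, so θ = arctan(0.88) = 41.3478°.

41.35°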